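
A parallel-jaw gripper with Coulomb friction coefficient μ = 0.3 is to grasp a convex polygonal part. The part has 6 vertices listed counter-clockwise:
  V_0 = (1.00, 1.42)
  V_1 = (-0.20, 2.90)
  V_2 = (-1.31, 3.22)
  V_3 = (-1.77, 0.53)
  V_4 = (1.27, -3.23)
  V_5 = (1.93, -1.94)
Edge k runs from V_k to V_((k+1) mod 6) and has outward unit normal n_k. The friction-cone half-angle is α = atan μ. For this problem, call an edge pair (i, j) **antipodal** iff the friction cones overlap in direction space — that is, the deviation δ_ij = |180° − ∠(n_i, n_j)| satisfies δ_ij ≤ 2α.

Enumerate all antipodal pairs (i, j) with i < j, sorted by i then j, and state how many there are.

α = atan 0.3 = 16.70°;  2α = 33.40°
n_0 = (+0.7768, +0.6298)
n_1 = (+0.2770, +0.9609)
n_2 = (-0.9857, +0.1686)
n_3 = (-0.7776, -0.6287)
n_4 = (+0.8902, -0.4555)
n_5 = (+0.9638, +0.2668)
  (0,1): δ = 145.12°  ·
  (0,2): δ = 48.74°  ·
  (0,3): δ = 0.08°  ✓
  (0,4): δ = 113.87°  ·
  (0,5): δ = 156.44°  ·
  (1,2): δ = 83.62°  ·
  (1,3): δ = 34.96°  ·
  (1,4): δ = 78.99°  ·
  (1,5): δ = 121.55°  ·
  (2,3): δ = 131.34°  ·
  (2,4): δ = 17.39°  ✓
  (2,5): δ = 25.18°  ✓
  (3,4): δ = 66.05°  ·
  (3,5): δ = 23.48°  ✓
  (4,5): δ = 137.43°  ·
antipodal pairs: 4

count = 4; pairs: (0,3), (2,4), (2,5), (3,5)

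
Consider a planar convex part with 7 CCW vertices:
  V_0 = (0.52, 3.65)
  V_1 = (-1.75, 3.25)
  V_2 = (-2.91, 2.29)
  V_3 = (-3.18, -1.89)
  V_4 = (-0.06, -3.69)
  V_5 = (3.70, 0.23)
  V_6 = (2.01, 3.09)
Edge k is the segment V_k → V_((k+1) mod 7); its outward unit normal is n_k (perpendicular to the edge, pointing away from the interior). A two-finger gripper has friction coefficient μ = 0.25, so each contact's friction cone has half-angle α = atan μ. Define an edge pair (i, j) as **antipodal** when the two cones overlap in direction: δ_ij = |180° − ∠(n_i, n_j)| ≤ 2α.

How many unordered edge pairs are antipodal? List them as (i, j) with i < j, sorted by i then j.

α = atan 0.25 = 14.04°;  2α = 28.07°
n_0 = (-0.1735, +0.9848)
n_1 = (-0.6376, +0.7704)
n_2 = (-0.9979, +0.0645)
n_3 = (-0.4997, -0.8662)
n_4 = (+0.7217, -0.6922)
n_5 = (+0.8609, +0.5087)
n_6 = (+0.3518, +0.9361)
  (0,1): δ = 150.38°  ·
  (0,2): δ = 103.69°  ·
  (0,3): δ = 39.98°  ·
  (0,4): δ = 36.20°  ·
  (0,5): δ = 110.59°  ·
  (0,6): δ = 149.41°  ·
  (1,2): δ = 133.31°  ·
  (1,3): δ = 69.59°  ·
  (1,4): δ = 6.58°  ✓
  (1,5): δ = 80.97°  ·
  (1,6): δ = 119.79°  ·
  (2,3): δ = 116.29°  ·
  (2,4): δ = 40.11°  ·
  (2,5): δ = 34.28°  ·
  (2,6): δ = 73.10°  ·
  (3,4): δ = 103.82°  ·
  (3,5): δ = 29.44°  ·
  (3,6): δ = 9.38°  ✓
  (4,5): δ = 105.61°  ·
  (4,6): δ = 66.79°  ·
  (5,6): δ = 141.18°  ·
antipodal pairs: 2

count = 2; pairs: (1,4), (3,6)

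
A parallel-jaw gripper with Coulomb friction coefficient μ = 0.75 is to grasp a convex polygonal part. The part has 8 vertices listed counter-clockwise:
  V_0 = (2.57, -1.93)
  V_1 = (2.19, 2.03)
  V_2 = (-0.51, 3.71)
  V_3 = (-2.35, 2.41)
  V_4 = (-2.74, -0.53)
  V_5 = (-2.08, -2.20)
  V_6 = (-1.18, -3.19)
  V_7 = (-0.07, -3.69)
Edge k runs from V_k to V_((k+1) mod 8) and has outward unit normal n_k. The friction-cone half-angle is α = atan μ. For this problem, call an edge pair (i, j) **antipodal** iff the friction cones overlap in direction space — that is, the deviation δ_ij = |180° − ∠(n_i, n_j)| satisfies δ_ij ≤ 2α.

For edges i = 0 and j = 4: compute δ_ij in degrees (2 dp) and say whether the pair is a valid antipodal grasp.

α = atan 0.75 = 36.87°;  2α = 73.74°
edge 0: e_0 = (-0.38, +3.96);  n_0 = (+0.9954, +0.0955)
edge 4: e_4 = (+0.66, -1.67);  n_4 = (-0.9300, -0.3675)
∠(n_0, n_4) = 163.92°
δ = |180° − 163.92°| = 16.08°
16.08° ≤ 2α = 73.74°  →  valid

δ = 16.08°, valid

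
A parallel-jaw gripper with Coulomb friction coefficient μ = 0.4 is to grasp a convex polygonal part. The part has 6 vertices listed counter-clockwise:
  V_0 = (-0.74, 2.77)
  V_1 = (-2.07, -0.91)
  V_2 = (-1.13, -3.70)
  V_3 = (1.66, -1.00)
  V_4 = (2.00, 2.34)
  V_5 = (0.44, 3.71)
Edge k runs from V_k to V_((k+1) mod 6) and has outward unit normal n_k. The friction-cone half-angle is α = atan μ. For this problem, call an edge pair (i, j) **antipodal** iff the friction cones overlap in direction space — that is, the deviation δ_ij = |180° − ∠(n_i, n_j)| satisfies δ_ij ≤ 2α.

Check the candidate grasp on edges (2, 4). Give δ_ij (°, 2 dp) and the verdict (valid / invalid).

δ = 85.35°, invalid

α = atan 0.4 = 21.80°;  2α = 43.60°
edge 2: e_2 = (+2.79, +2.70);  n_2 = (+0.6954, -0.7186)
edge 4: e_4 = (-1.56, +1.37);  n_4 = (+0.6599, +0.7514)
∠(n_2, n_4) = 94.65°
δ = |180° − 94.65°| = 85.35°
85.35° > 2α = 43.60°  →  invalid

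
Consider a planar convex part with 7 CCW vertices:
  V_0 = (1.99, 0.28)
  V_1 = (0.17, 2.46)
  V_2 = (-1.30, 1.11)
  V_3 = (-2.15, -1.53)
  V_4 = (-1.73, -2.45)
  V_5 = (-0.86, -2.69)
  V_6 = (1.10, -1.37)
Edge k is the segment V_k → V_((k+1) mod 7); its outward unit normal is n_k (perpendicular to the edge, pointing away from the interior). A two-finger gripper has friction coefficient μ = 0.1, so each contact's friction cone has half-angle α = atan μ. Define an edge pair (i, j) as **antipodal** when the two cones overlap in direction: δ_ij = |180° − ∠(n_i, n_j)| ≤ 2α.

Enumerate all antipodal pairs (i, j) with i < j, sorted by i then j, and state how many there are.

count = 2; pairs: (1,5), (2,6)

α = atan 0.1 = 5.71°;  2α = 11.42°
n_0 = (+0.7676, +0.6409)
n_1 = (-0.6764, +0.7365)
n_2 = (-0.9519, +0.3065)
n_3 = (-0.9097, -0.4153)
n_4 = (-0.2659, -0.9640)
n_5 = (+0.5586, -0.8294)
n_6 = (+0.8801, -0.4747)
  (0,1): δ = 87.29°  ·
  (0,2): δ = 57.70°  ·
  (0,3): δ = 15.32°  ·
  (0,4): δ = 34.72°  ·
  (0,5): δ = 84.10°  ·
  (0,6): δ = 111.80°  ·
  (1,2): δ = 150.41°  ·
  (1,3): δ = 108.03°  ·
  (1,4): δ = 57.99°  ·
  (1,5): δ = 8.60°  ✓
  (1,6): δ = 19.09°  ·
  (2,3): δ = 137.62°  ·
  (2,4): δ = 87.58°  ·
  (2,5): δ = 38.19°  ·
  (2,6): δ = 10.50°  ✓
  (3,4): δ = 129.96°  ·
  (3,5): δ = 80.58°  ·
  (3,6): δ = 52.88°  ·
  (4,5): δ = 130.62°  ·
  (4,6): δ = 102.92°  ·
  (5,6): δ = 152.30°  ·
antipodal pairs: 2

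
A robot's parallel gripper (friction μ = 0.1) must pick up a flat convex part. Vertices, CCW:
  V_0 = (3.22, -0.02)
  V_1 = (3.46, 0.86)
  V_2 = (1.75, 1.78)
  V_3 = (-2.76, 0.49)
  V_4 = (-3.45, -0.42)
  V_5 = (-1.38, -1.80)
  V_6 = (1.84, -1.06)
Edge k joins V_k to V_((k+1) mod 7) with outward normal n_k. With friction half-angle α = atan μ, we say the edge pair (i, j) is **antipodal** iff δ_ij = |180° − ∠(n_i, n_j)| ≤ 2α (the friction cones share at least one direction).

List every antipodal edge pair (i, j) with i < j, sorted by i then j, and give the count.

count = 2; pairs: (1,4), (2,5)

α = atan 0.1 = 5.71°;  2α = 11.42°
n_0 = (+0.9648, -0.2631)
n_1 = (+0.4738, +0.8806)
n_2 = (-0.2750, +0.9614)
n_3 = (-0.7968, +0.6042)
n_4 = (-0.5547, -0.8321)
n_5 = (+0.2240, -0.9746)
n_6 = (+0.6019, -0.7986)
  (0,1): δ = 103.03°  ·
  (0,2): δ = 58.78°  ·
  (0,3): δ = 21.92°  ·
  (0,4): δ = 71.57°  ·
  (0,5): δ = 118.20°  ·
  (0,6): δ = 142.26°  ·
  (1,2): δ = 135.76°  ·
  (1,3): δ = 98.89°  ·
  (1,4): δ = 5.41°  ✓
  (1,5): δ = 41.22°  ·
  (1,6): δ = 65.28°  ·
  (2,3): δ = 143.13°  ·
  (2,4): δ = 49.65°  ·
  (2,5): δ = 3.02°  ✓
  (2,6): δ = 21.04°  ·
  (3,4): δ = 86.52°  ·
  (3,5): δ = 39.89°  ·
  (3,6): δ = 15.83°  ·
  (4,5): δ = 133.37°  ·
  (4,6): δ = 109.31°  ·
  (5,6): δ = 155.94°  ·
antipodal pairs: 2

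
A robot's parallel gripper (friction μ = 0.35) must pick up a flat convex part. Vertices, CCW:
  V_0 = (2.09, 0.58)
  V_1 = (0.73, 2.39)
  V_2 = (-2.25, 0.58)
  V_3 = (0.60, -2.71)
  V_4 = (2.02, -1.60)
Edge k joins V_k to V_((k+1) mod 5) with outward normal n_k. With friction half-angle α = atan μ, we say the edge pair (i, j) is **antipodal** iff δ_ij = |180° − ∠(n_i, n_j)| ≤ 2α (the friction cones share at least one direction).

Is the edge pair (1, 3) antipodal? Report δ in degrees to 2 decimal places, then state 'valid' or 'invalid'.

δ = 6.74°, valid

α = atan 0.35 = 19.29°;  2α = 38.58°
edge 1: e_1 = (-2.98, -1.81);  n_1 = (-0.5191, +0.8547)
edge 3: e_3 = (+1.42, +1.11);  n_3 = (+0.6159, -0.7879)
∠(n_1, n_3) = 173.26°
δ = |180° − 173.26°| = 6.74°
6.74° ≤ 2α = 38.58°  →  valid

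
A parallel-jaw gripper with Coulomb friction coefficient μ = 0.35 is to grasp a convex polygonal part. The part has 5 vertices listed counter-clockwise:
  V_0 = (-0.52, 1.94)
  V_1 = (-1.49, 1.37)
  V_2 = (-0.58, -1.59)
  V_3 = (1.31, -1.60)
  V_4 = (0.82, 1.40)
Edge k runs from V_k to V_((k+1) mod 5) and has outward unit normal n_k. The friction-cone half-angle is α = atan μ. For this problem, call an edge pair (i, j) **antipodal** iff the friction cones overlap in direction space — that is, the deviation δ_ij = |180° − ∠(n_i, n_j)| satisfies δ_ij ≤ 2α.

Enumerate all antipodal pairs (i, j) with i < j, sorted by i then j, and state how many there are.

count = 3; pairs: (0,2), (1,3), (2,4)

α = atan 0.35 = 19.29°;  2α = 38.58°
n_0 = (-0.5066, +0.8622)
n_1 = (-0.9558, -0.2939)
n_2 = (-0.0053, -1.0000)
n_3 = (+0.9869, +0.1612)
n_4 = (+0.3738, +0.9275)
  (0,1): δ = 103.35°  ·
  (0,2): δ = 30.74°  ✓
  (0,3): δ = 68.84°  ·
  (0,4): δ = 127.61°  ·
  (1,2): δ = 107.39°  ·
  (1,3): δ = 7.81°  ✓
  (1,4): δ = 50.96°  ·
  (2,3): δ = 80.42°  ·
  (2,4): δ = 21.65°  ✓
  (3,4): δ = 121.23°  ·
antipodal pairs: 3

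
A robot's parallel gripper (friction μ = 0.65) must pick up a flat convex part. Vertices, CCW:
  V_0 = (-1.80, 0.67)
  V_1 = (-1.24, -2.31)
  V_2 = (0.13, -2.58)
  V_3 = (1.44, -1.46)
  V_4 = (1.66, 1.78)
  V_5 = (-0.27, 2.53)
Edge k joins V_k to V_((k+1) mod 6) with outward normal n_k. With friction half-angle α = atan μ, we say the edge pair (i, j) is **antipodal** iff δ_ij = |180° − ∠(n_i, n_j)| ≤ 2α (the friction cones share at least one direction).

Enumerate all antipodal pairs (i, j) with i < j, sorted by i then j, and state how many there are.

α = atan 0.65 = 33.02°;  2α = 66.05°
n_0 = (-0.9828, -0.1847)
n_1 = (-0.1934, -0.9811)
n_2 = (+0.6498, -0.7601)
n_3 = (+0.9977, -0.0677)
n_4 = (+0.3622, +0.9321)
n_5 = (-0.7723, +0.6353)
  (0,1): δ = 111.79°  ·
  (0,2): δ = 60.11°  ✓
  (0,3): δ = 14.53°  ✓
  (0,4): δ = 58.12°  ✓
  (0,5): δ = 129.92°  ·
  (1,2): δ = 128.32°  ·
  (1,3): δ = 82.74°  ·
  (1,4): δ = 10.09°  ✓
  (1,5): δ = 61.71°  ✓
  (2,3): δ = 134.41°  ·
  (2,4): δ = 61.77°  ✓
  (2,5): δ = 10.03°  ✓
  (3,4): δ = 107.35°  ·
  (3,5): δ = 35.56°  ✓
  (4,5): δ = 108.20°  ·
antipodal pairs: 8

count = 8; pairs: (0,2), (0,3), (0,4), (1,4), (1,5), (2,4), (2,5), (3,5)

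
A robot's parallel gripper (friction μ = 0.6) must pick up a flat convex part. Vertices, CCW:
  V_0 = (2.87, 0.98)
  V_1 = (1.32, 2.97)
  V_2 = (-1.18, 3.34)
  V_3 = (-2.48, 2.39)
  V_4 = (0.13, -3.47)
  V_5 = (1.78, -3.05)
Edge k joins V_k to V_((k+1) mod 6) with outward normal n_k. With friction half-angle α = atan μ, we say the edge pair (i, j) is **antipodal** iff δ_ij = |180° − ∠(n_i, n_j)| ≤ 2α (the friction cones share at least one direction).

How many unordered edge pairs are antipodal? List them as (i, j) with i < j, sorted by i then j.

α = atan 0.6 = 30.96°;  2α = 61.93°
n_0 = (+0.7889, +0.6145)
n_1 = (+0.1464, +0.9892)
n_2 = (-0.5900, +0.8074)
n_3 = (-0.9135, -0.4069)
n_4 = (+0.2467, -0.9691)
n_5 = (+0.9653, -0.2611)
  (0,1): δ = 136.33°  ·
  (0,2): δ = 91.76°  ·
  (0,3): δ = 13.91°  ✓
  (0,4): δ = 66.37°  ·
  (0,5): δ = 126.95°  ·
  (1,2): δ = 135.42°  ·
  (1,3): δ = 57.57°  ✓
  (1,4): δ = 22.70°  ✓
  (1,5): δ = 83.28°  ·
  (2,3): δ = 102.15°  ·
  (2,4): δ = 21.88°  ✓
  (2,5): δ = 38.71°  ✓
  (3,4): δ = 99.73°  ·
  (3,5): δ = 39.14°  ✓
  (4,5): δ = 119.42°  ·
antipodal pairs: 6

count = 6; pairs: (0,3), (1,3), (1,4), (2,4), (2,5), (3,5)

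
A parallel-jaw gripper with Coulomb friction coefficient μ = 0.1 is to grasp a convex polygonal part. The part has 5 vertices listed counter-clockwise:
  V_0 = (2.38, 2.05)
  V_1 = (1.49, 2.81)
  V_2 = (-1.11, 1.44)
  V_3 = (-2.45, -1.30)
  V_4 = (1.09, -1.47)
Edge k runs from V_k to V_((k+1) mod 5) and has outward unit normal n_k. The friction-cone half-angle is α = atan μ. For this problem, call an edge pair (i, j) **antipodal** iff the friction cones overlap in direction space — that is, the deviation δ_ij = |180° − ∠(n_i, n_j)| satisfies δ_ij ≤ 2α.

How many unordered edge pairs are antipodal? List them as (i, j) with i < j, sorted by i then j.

α = atan 0.1 = 5.71°;  2α = 11.42°
n_0 = (+0.6494, +0.7605)
n_1 = (-0.4662, +0.8847)
n_2 = (-0.8983, +0.4393)
n_3 = (-0.0480, -0.9988)
n_4 = (+0.9389, -0.3441)
  (0,1): δ = 111.72°  ·
  (0,2): δ = 75.57°  ·
  (0,3): δ = 37.75°  ·
  (0,4): δ = 110.37°  ·
  (1,2): δ = 143.85°  ·
  (1,3): δ = 30.54°  ·
  (1,4): δ = 42.09°  ·
  (2,3): δ = 66.69°  ·
  (2,4): δ = 5.93°  ✓
  (3,4): δ = 107.38°  ·
antipodal pairs: 1

count = 1; pairs: (2,4)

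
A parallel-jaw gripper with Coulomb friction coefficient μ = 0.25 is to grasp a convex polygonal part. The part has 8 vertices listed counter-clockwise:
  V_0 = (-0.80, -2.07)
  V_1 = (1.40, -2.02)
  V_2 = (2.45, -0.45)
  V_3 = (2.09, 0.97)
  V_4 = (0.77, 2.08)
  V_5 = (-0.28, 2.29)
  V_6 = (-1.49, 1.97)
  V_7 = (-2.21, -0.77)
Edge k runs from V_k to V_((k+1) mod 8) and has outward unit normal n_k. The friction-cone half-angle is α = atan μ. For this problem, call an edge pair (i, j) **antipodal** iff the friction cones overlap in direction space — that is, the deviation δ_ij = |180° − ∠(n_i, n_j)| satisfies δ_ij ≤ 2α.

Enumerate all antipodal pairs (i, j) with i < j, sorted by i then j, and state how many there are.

α = atan 0.25 = 14.04°;  2α = 28.07°
n_0 = (+0.0227, -0.9997)
n_1 = (+0.8312, -0.5559)
n_2 = (+0.9693, +0.2457)
n_3 = (+0.6436, +0.7654)
n_4 = (+0.1961, +0.9806)
n_5 = (-0.2557, +0.9668)
n_6 = (-0.9672, +0.2541)
n_7 = (-0.6778, -0.7352)
  (0,1): δ = 125.08°  ·
  (0,2): δ = 77.08°  ·
  (0,3): δ = 41.36°  ·
  (0,4): δ = 12.61°  ✓
  (0,5): δ = 13.51°  ✓
  (0,6): δ = 73.98°  ·
  (0,7): δ = 136.02°  ·
  (1,2): δ = 132.00°  ·
  (1,3): δ = 96.29°  ·
  (1,4): δ = 67.54°  ·
  (1,5): δ = 41.41°  ·
  (1,6): δ = 19.05°  ✓
  (1,7): δ = 81.10°  ·
  (2,3): δ = 144.29°  ·
  (2,4): δ = 115.54°  ·
  (2,5): δ = 89.41°  ·
  (2,6): δ = 28.95°  ·
  (2,7): δ = 33.10°  ·
  (3,4): δ = 151.25°  ·
  (3,5): δ = 125.13°  ·
  (3,6): δ = 64.66°  ·
  (3,7): δ = 2.61°  ✓
  (4,5): δ = 153.88°  ·
  (4,6): δ = 93.41°  ·
  (4,7): δ = 31.37°  ·
  (5,6): δ = 119.54°  ·
  (5,7): δ = 57.49°  ·
  (6,7): δ = 117.95°  ·
antipodal pairs: 4

count = 4; pairs: (0,4), (0,5), (1,6), (3,7)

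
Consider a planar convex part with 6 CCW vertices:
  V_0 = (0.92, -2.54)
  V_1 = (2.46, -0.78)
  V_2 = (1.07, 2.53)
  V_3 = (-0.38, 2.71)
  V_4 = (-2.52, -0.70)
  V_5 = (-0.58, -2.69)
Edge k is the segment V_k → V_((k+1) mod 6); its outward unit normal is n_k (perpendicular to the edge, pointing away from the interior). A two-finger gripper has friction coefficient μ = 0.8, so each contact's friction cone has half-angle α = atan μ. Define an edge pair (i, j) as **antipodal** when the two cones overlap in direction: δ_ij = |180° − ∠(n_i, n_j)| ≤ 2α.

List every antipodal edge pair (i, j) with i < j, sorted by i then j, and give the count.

α = atan 0.8 = 38.66°;  2α = 77.32°
n_0 = (+0.7526, -0.6585)
n_1 = (+0.9220, +0.3872)
n_2 = (+0.1232, +0.9924)
n_3 = (-0.8470, +0.5316)
n_4 = (-0.7160, -0.6981)
n_5 = (+0.0995, -0.9950)
  (0,1): δ = 116.03°  ·
  (0,2): δ = 55.89°  ✓
  (0,3): δ = 9.07°  ✓
  (0,4): δ = 85.46°  ·
  (0,5): δ = 136.90°  ·
  (1,2): δ = 119.86°  ·
  (1,3): δ = 54.89°  ✓
  (1,4): δ = 21.49°  ✓
  (1,5): δ = 72.93°  ✓
  (2,3): δ = 115.03°  ·
  (2,4): δ = 38.65°  ✓
  (2,5): δ = 12.79°  ✓
  (3,4): δ = 103.62°  ·
  (3,5): δ = 52.18°  ✓
  (4,5): δ = 128.56°  ·
antipodal pairs: 8

count = 8; pairs: (0,2), (0,3), (1,3), (1,4), (1,5), (2,4), (2,5), (3,5)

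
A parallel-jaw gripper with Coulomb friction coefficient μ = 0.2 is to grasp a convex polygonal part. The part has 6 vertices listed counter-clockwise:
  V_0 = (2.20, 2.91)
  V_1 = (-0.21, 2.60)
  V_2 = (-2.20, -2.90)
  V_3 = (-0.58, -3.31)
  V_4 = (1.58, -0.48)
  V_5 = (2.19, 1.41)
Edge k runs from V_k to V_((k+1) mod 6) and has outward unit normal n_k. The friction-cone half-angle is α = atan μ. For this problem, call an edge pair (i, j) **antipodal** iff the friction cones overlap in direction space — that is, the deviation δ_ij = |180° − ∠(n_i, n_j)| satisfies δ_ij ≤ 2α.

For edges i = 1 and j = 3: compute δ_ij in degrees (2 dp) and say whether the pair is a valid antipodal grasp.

δ = 17.46°, valid

α = atan 0.2 = 11.31°;  2α = 22.62°
edge 1: e_1 = (-1.99, -5.50);  n_1 = (-0.9403, +0.3402)
edge 3: e_3 = (+2.16, +2.83);  n_3 = (+0.7949, -0.6067)
∠(n_1, n_3) = 162.54°
δ = |180° − 162.54°| = 17.46°
17.46° ≤ 2α = 22.62°  →  valid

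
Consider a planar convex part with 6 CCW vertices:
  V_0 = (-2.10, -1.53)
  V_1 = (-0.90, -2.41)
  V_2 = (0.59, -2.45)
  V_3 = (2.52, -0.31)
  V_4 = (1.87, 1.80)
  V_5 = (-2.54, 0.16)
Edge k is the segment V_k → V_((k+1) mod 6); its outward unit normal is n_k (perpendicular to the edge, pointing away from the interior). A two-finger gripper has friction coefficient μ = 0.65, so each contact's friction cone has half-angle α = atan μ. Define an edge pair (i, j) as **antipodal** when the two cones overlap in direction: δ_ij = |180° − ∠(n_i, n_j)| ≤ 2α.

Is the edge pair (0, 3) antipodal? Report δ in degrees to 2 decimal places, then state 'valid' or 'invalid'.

δ = 36.62°, valid

α = atan 0.65 = 33.02°;  2α = 66.05°
edge 0: e_0 = (+1.20, -0.88);  n_0 = (-0.5914, -0.8064)
edge 3: e_3 = (-0.65, +2.11);  n_3 = (+0.9557, +0.2944)
∠(n_0, n_3) = 143.38°
δ = |180° − 143.38°| = 36.62°
36.62° ≤ 2α = 66.05°  →  valid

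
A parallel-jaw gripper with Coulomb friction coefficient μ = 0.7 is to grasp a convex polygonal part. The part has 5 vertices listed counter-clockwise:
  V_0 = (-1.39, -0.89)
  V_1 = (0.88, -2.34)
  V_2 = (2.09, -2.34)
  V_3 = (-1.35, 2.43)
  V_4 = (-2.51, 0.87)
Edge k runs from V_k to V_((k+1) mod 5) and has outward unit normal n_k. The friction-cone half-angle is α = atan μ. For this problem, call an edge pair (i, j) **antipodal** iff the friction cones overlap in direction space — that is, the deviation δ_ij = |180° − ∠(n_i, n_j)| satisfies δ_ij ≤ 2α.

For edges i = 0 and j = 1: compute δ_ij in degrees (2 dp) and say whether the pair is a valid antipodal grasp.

α = atan 0.7 = 34.99°;  2α = 69.98°
edge 0: e_0 = (+2.27, -1.45);  n_0 = (-0.5383, -0.8427)
edge 1: e_1 = (+1.21, +0.00);  n_1 = (+0.0000, -1.0000)
∠(n_0, n_1) = 32.57°
δ = |180° − 32.57°| = 147.43°
147.43° > 2α = 69.98°  →  invalid

δ = 147.43°, invalid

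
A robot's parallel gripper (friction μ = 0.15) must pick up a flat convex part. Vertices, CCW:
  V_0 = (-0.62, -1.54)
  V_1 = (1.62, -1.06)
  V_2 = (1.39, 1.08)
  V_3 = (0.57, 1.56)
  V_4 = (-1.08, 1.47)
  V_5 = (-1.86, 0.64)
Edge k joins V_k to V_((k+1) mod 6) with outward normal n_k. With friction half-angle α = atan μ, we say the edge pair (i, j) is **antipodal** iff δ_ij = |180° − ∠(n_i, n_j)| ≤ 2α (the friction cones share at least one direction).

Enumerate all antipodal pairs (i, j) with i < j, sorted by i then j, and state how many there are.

count = 1; pairs: (0,3)

α = atan 0.15 = 8.53°;  2α = 17.06°
n_0 = (+0.2095, -0.9778)
n_1 = (+0.9943, +0.1069)
n_2 = (+0.5052, +0.8630)
n_3 = (-0.0545, +0.9985)
n_4 = (-0.7287, +0.6848)
n_5 = (-0.8692, -0.4944)
  (0,1): δ = 95.96°  ·
  (0,2): δ = 42.44°  ·
  (0,3): δ = 8.97°  ✓
  (0,4): δ = 34.68°  ·
  (0,5): δ = 107.54°  ·
  (1,2): δ = 126.48°  ·
  (1,3): δ = 93.01°  ·
  (1,4): δ = 49.36°  ·
  (1,5): δ = 23.50°  ·
  (2,3): δ = 146.53°  ·
  (2,4): δ = 102.88°  ·
  (2,5): δ = 30.03°  ·
  (3,4): δ = 136.34°  ·
  (3,5): δ = 63.49°  ·
  (4,5): δ = 107.15°  ·
antipodal pairs: 1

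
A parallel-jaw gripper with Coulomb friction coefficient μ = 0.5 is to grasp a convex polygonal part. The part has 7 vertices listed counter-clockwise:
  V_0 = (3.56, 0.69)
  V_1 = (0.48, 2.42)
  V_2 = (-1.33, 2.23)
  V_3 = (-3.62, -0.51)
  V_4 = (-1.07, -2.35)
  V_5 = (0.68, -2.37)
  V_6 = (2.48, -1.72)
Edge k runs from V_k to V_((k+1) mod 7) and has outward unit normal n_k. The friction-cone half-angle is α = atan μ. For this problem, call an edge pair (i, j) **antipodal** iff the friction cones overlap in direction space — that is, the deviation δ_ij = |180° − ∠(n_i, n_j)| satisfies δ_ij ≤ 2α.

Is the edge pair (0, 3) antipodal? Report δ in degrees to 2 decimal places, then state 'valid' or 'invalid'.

δ = 6.49°, valid

α = atan 0.5 = 26.57°;  2α = 53.13°
edge 0: e_0 = (-3.08, +1.73);  n_0 = (+0.4897, +0.8719)
edge 3: e_3 = (+2.55, -1.84);  n_3 = (-0.5851, -0.8109)
∠(n_0, n_3) = 173.51°
δ = |180° − 173.51°| = 6.49°
6.49° ≤ 2α = 53.13°  →  valid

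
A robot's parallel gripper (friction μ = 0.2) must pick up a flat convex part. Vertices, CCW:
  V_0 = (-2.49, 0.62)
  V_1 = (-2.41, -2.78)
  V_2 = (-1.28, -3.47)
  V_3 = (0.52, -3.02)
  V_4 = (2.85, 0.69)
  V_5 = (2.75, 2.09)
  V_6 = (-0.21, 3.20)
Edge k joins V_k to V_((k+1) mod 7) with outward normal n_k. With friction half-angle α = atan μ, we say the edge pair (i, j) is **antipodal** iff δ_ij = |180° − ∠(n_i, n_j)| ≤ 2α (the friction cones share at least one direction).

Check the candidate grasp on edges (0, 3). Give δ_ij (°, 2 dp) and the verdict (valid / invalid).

δ = 33.48°, invalid

α = atan 0.2 = 11.31°;  2α = 22.62°
edge 0: e_0 = (+0.08, -3.40);  n_0 = (-0.9997, -0.0235)
edge 3: e_3 = (+2.33, +3.71);  n_3 = (+0.8468, -0.5318)
∠(n_0, n_3) = 146.52°
δ = |180° − 146.52°| = 33.48°
33.48° > 2α = 22.62°  →  invalid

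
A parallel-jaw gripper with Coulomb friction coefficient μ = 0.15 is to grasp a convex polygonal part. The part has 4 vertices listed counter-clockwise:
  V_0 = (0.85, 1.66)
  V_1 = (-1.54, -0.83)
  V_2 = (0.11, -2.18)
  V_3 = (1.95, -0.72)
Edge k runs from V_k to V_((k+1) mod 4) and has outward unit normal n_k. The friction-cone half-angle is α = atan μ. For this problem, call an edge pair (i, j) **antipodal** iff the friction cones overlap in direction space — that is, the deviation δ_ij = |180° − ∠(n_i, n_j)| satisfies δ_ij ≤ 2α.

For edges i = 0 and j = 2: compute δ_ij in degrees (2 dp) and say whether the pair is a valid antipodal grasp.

δ = 7.74°, valid

α = atan 0.15 = 8.53°;  2α = 17.06°
edge 0: e_0 = (-2.39, -2.49);  n_0 = (-0.7214, +0.6925)
edge 2: e_2 = (+1.84, +1.46);  n_2 = (+0.6216, -0.7834)
∠(n_0, n_2) = 172.26°
δ = |180° − 172.26°| = 7.74°
7.74° ≤ 2α = 17.06°  →  valid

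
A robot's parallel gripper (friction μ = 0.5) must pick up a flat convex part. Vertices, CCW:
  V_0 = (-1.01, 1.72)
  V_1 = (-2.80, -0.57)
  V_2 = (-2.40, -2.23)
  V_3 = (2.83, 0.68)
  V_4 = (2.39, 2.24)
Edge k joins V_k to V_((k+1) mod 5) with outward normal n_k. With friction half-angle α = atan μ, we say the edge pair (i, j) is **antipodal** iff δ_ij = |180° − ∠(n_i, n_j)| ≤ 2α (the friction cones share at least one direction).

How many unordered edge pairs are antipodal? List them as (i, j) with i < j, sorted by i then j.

α = atan 0.5 = 26.57°;  2α = 53.13°
n_0 = (-0.7879, +0.6158)
n_1 = (-0.9722, -0.2343)
n_2 = (+0.4862, -0.8738)
n_3 = (+0.9624, +0.2715)
n_4 = (-0.1512, +0.9885)
  (0,1): δ = 128.44°  ·
  (0,2): δ = 22.89°  ✓
  (0,3): δ = 53.76°  ·
  (0,4): δ = 136.71°  ·
  (1,2): δ = 74.46°  ·
  (1,3): δ = 2.20°  ✓
  (1,4): δ = 85.15°  ·
  (2,3): δ = 103.34°  ·
  (2,4): δ = 20.40°  ✓
  (3,4): δ = 97.06°  ·
antipodal pairs: 3

count = 3; pairs: (0,2), (1,3), (2,4)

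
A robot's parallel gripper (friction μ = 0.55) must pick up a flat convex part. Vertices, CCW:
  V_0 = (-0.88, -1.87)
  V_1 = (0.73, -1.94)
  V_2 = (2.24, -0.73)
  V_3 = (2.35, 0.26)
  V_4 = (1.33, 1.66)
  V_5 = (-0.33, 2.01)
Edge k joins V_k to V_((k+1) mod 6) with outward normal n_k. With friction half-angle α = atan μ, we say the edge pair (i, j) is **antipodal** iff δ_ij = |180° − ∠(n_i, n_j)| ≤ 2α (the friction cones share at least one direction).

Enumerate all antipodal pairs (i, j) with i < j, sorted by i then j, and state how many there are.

α = atan 0.55 = 28.81°;  2α = 57.62°
n_0 = (-0.0434, -0.9991)
n_1 = (+0.6253, -0.7804)
n_2 = (+0.9939, -0.1104)
n_3 = (+0.8082, +0.5889)
n_4 = (+0.2063, +0.9785)
n_5 = (-0.9901, +0.1403)
  (0,1): δ = 138.80°  ·
  (0,2): δ = 93.85°  ·
  (0,3): δ = 51.43°  ✓
  (0,4): δ = 9.42°  ✓
  (0,5): δ = 84.42°  ·
  (1,2): δ = 135.05°  ·
  (1,3): δ = 92.63°  ·
  (1,4): δ = 50.61°  ✓
  (1,5): δ = 43.23°  ✓
  (2,3): δ = 137.58°  ·
  (2,4): δ = 95.57°  ·
  (2,5): δ = 1.73°  ✓
  (3,4): δ = 137.98°  ·
  (3,5): δ = 44.14°  ✓
  (4,5): δ = 86.16°  ·
antipodal pairs: 6

count = 6; pairs: (0,3), (0,4), (1,4), (1,5), (2,5), (3,5)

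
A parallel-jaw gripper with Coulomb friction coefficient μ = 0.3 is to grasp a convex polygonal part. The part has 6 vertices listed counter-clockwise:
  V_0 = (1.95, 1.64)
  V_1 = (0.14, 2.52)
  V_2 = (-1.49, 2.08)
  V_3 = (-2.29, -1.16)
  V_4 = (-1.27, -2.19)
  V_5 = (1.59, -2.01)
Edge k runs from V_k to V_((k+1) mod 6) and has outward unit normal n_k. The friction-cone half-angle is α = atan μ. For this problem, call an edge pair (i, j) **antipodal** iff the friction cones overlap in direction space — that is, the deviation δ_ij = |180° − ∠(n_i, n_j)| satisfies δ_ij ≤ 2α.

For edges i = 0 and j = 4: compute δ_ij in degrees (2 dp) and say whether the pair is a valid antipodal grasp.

α = atan 0.3 = 16.70°;  2α = 33.40°
edge 0: e_0 = (-1.81, +0.88);  n_0 = (+0.4372, +0.8993)
edge 4: e_4 = (+2.86, +0.18);  n_4 = (+0.0628, -0.9980)
∠(n_0, n_4) = 150.47°
δ = |180° − 150.47°| = 29.53°
29.53° ≤ 2α = 33.40°  →  valid

δ = 29.53°, valid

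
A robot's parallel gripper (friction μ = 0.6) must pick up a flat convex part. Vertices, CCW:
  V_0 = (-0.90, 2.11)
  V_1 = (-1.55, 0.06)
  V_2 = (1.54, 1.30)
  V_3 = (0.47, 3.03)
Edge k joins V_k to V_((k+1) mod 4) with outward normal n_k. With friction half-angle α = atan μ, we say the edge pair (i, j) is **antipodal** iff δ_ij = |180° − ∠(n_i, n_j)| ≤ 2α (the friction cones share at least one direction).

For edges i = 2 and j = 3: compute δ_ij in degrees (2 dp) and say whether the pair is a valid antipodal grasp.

α = atan 0.6 = 30.96°;  2α = 61.93°
edge 2: e_2 = (-1.07, +1.73);  n_2 = (+0.8505, +0.5260)
edge 3: e_3 = (-1.37, -0.92);  n_3 = (-0.5575, +0.8302)
∠(n_2, n_3) = 92.15°
δ = |180° − 92.15°| = 87.85°
87.85° > 2α = 61.93°  →  invalid

δ = 87.85°, invalid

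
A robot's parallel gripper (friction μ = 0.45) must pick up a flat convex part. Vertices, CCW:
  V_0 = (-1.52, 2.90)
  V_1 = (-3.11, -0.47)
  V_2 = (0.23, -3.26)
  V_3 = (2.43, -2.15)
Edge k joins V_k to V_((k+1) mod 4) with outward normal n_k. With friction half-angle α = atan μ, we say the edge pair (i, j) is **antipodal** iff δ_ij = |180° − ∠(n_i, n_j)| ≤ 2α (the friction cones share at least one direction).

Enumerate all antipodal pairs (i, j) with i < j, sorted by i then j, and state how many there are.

α = atan 0.45 = 24.23°;  2α = 48.46°
n_0 = (-0.9044, +0.4267)
n_1 = (-0.6411, -0.7675)
n_2 = (+0.4505, -0.8928)
n_3 = (+0.7877, +0.6161)
  (0,1): δ = 104.61°  ·
  (0,2): δ = 37.97°  ✓
  (0,3): δ = 63.29°  ·
  (1,2): δ = 113.35°  ·
  (1,3): δ = 12.10°  ✓
  (2,3): δ = 78.74°  ·
antipodal pairs: 2

count = 2; pairs: (0,2), (1,3)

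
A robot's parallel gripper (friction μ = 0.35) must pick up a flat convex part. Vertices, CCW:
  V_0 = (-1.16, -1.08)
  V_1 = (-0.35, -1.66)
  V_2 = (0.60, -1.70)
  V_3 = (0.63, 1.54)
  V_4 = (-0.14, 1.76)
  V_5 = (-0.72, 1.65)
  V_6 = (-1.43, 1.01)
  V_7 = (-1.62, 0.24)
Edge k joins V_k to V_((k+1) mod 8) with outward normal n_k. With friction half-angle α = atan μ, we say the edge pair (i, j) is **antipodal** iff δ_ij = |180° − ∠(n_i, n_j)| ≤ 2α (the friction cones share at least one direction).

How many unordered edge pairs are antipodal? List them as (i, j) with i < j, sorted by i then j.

α = atan 0.35 = 19.29°;  2α = 38.58°
n_0 = (-0.5822, -0.8131)
n_1 = (-0.0421, -0.9991)
n_2 = (+1.0000, -0.0093)
n_3 = (+0.2747, +0.9615)
n_4 = (-0.1863, +0.9825)
n_5 = (-0.6695, +0.7428)
n_6 = (-0.9709, +0.2396)
n_7 = (-0.9443, -0.3291)
  (0,1): δ = 146.81°  ·
  (0,2): δ = 54.93°  ·
  (0,3): δ = 19.66°  ✓
  (0,4): δ = 46.34°  ·
  (0,5): δ = 77.64°  ·
  (0,6): δ = 111.74°  ·
  (0,7): δ = 144.82°  ·
  (1,2): δ = 88.12°  ·
  (1,3): δ = 13.53°  ✓
  (1,4): δ = 13.15°  ✓
  (1,5): δ = 44.44°  ·
  (1,6): δ = 78.55°  ·
  (1,7): δ = 111.62°  ·
  (2,3): δ = 105.41°  ·
  (2,4): δ = 78.73°  ·
  (2,5): δ = 47.44°  ·
  (2,6): δ = 13.33°  ✓
  (2,7): δ = 19.74°  ✓
  (3,4): δ = 153.32°  ·
  (3,5): δ = 122.02°  ·
  (3,6): δ = 87.92°  ·
  (3,7): δ = 54.84°  ·
  (4,5): δ = 148.71°  ·
  (4,6): δ = 114.60°  ·
  (4,7): δ = 81.53°  ·
  (5,6): δ = 145.89°  ·
  (5,7): δ = 112.82°  ·
  (6,7): δ = 146.93°  ·
antipodal pairs: 5

count = 5; pairs: (0,3), (1,3), (1,4), (2,6), (2,7)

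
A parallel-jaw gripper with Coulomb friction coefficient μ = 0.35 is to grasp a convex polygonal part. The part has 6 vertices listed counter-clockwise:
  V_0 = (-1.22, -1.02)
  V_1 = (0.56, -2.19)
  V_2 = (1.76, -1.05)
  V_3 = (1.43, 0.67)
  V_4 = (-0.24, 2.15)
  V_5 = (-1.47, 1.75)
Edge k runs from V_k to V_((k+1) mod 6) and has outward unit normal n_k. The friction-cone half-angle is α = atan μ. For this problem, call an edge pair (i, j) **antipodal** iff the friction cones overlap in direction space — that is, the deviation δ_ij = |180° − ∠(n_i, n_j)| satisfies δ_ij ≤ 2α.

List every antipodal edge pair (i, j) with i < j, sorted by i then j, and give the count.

α = atan 0.35 = 19.29°;  2α = 38.58°
n_0 = (-0.5493, -0.8356)
n_1 = (+0.6887, -0.7250)
n_2 = (+0.9821, +0.1884)
n_3 = (+0.6633, +0.7484)
n_4 = (-0.3093, +0.9510)
n_5 = (-0.9960, -0.0899)
  (0,1): δ = 103.15°  ·
  (0,2): δ = 45.82°  ·
  (0,3): δ = 8.23°  ✓
  (0,4): δ = 51.33°  ·
  (0,5): δ = 128.47°  ·
  (1,2): δ = 122.67°  ·
  (1,3): δ = 85.08°  ·
  (1,4): δ = 25.52°  ✓
  (1,5): δ = 51.63°  ·
  (2,3): δ = 142.41°  ·
  (2,4): δ = 82.85°  ·
  (2,5): δ = 5.70°  ✓
  (3,4): δ = 120.44°  ·
  (3,5): δ = 43.29°  ·
  (4,5): δ = 102.86°  ·
antipodal pairs: 3

count = 3; pairs: (0,3), (1,4), (2,5)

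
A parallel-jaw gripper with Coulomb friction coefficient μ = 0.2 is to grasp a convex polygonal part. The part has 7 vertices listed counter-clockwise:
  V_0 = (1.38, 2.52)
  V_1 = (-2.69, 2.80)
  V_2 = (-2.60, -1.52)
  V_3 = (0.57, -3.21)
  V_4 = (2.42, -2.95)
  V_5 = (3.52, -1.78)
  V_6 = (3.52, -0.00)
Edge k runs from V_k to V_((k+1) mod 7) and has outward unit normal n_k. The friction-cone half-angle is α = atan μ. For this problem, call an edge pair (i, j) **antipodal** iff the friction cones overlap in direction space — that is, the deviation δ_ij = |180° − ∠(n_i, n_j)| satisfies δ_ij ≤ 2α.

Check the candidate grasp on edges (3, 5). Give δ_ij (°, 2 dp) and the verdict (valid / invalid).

δ = 98.00°, invalid

α = atan 0.2 = 11.31°;  2α = 22.62°
edge 3: e_3 = (+1.85, +0.26);  n_3 = (+0.1392, -0.9903)
edge 5: e_5 = (+0.00, +1.78);  n_5 = (+1.0000, -0.0000)
∠(n_3, n_5) = 82.00°
δ = |180° − 82.00°| = 98.00°
98.00° > 2α = 22.62°  →  invalid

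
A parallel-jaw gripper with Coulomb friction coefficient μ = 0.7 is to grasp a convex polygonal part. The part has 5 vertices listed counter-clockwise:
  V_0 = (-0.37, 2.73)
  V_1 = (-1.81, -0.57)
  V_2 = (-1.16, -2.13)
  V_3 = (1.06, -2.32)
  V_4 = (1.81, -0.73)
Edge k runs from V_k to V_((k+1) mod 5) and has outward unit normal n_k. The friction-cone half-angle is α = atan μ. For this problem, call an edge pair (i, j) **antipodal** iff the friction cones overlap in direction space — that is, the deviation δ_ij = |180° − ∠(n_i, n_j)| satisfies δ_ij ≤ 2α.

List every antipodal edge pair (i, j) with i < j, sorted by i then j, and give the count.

count = 5; pairs: (0,3), (0,4), (1,3), (1,4), (2,4)

α = atan 0.7 = 34.99°;  2α = 69.98°
n_0 = (-0.9165, +0.3999)
n_1 = (-0.9231, -0.3846)
n_2 = (-0.0853, -0.9964)
n_3 = (+0.9044, -0.4266)
n_4 = (+0.8461, +0.5331)
  (0,1): δ = 133.81°  ·
  (0,2): δ = 71.32°  ·
  (0,3): δ = 1.68°  ✓
  (0,4): δ = 55.79°  ✓
  (1,2): δ = 117.51°  ·
  (1,3): δ = 47.87°  ✓
  (1,4): δ = 9.59°  ✓
  (2,3): δ = 110.36°  ·
  (2,4): δ = 52.89°  ✓
  (3,4): δ = 122.53°  ·
antipodal pairs: 5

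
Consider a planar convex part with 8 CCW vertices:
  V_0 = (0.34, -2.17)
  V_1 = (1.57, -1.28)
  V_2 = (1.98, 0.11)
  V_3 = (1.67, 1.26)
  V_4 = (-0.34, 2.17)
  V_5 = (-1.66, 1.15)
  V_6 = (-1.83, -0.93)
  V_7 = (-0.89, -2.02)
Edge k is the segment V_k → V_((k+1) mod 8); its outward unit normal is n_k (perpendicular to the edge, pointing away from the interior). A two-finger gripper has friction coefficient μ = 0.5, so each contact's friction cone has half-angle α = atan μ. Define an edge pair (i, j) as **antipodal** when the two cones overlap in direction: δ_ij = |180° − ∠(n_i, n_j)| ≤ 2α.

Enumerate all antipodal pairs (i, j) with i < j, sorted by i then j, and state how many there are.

α = atan 0.5 = 26.57°;  2α = 53.13°
n_0 = (+0.5862, -0.8102)
n_1 = (+0.9591, -0.2829)
n_2 = (+0.9655, +0.2603)
n_3 = (+0.4124, +0.9110)
n_4 = (-0.6114, +0.7913)
n_5 = (-0.9967, +0.0815)
n_6 = (-0.7573, -0.6531)
n_7 = (-0.1211, -0.9926)
  (0,1): δ = 142.32°  ·
  (0,2): δ = 110.80°  ·
  (0,3): δ = 60.25°  ·
  (0,4): δ = 1.81°  ✓
  (0,5): δ = 49.44°  ✓
  (0,6): δ = 94.89°  ·
  (0,7): δ = 137.16°  ·
  (1,2): δ = 148.48°  ·
  (1,3): δ = 97.92°  ·
  (1,4): δ = 35.87°  ✓
  (1,5): δ = 11.76°  ✓
  (1,6): δ = 57.21°  ·
  (1,7): δ = 99.48°  ·
  (2,3): δ = 129.44°  ·
  (2,4): δ = 67.39°  ·
  (2,5): δ = 19.76°  ✓
  (2,6): δ = 25.69°  ✓
  (2,7): δ = 67.96°  ·
  (3,4): δ = 117.95°  ·
  (3,5): δ = 70.31°  ·
  (3,6): δ = 24.87°  ✓
  (3,7): δ = 17.41°  ✓
  (4,5): δ = 132.37°  ·
  (4,6): δ = 86.92°  ·
  (4,7): δ = 44.65°  ✓
  (5,6): δ = 134.55°  ·
  (5,7): δ = 92.28°  ·
  (6,7): δ = 137.73°  ·
antipodal pairs: 9

count = 9; pairs: (0,4), (0,5), (1,4), (1,5), (2,5), (2,6), (3,6), (3,7), (4,7)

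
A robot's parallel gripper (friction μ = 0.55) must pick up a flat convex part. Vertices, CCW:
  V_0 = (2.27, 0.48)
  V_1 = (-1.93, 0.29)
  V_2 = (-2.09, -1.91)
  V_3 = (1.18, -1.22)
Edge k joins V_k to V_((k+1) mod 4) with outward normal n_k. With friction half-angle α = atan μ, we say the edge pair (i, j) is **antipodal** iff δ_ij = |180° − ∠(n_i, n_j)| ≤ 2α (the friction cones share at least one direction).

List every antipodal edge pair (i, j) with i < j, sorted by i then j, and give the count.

α = atan 0.55 = 28.81°;  2α = 57.62°
n_0 = (-0.0452, +0.9990)
n_1 = (-0.9974, +0.0725)
n_2 = (+0.2065, -0.9785)
n_3 = (+0.8418, -0.5398)
  (0,1): δ = 96.75°  ·
  (0,2): δ = 9.32°  ✓
  (0,3): δ = 54.74°  ✓
  (1,2): δ = 73.93°  ·
  (1,3): δ = 28.51°  ✓
  (2,3): δ = 134.58°  ·
antipodal pairs: 3

count = 3; pairs: (0,2), (0,3), (1,3)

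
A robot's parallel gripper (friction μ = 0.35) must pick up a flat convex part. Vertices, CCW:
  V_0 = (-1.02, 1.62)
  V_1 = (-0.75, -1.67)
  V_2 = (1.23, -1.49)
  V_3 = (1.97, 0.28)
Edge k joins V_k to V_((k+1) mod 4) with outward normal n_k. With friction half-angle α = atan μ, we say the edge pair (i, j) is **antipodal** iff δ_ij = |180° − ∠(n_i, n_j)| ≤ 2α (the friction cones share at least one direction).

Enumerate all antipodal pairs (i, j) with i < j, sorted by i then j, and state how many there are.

count = 2; pairs: (0,2), (1,3)

α = atan 0.35 = 19.29°;  2α = 38.58°
n_0 = (-0.9966, -0.0818)
n_1 = (+0.0905, -0.9959)
n_2 = (+0.9226, -0.3857)
n_3 = (+0.4090, +0.9125)
  (0,1): δ = 89.50°  ·
  (0,2): δ = 27.38°  ✓
  (0,3): δ = 61.17°  ·
  (1,2): δ = 117.88°  ·
  (1,3): δ = 29.33°  ✓
  (2,3): δ = 91.45°  ·
antipodal pairs: 2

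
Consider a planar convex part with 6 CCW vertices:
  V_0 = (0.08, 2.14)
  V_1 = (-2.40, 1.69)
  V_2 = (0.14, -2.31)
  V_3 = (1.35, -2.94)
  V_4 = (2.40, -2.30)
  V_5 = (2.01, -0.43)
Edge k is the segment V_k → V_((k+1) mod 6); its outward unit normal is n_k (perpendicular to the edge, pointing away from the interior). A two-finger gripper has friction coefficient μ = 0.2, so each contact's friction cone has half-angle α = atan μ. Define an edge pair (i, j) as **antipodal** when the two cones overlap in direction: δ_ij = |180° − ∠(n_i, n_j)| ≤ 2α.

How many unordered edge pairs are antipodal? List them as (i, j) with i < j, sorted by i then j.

count = 3; pairs: (0,3), (1,4), (1,5)

α = atan 0.2 = 11.31°;  2α = 22.62°
n_0 = (-0.1785, +0.9839)
n_1 = (-0.8442, -0.5361)
n_2 = (-0.4618, -0.8870)
n_3 = (+0.5205, -0.8539)
n_4 = (+0.9789, +0.2042)
n_5 = (+0.7996, +0.6005)
  (0,1): δ = 67.87°  ·
  (0,2): δ = 37.79°  ·
  (0,3): δ = 21.08°  ✓
  (0,4): δ = 91.50°  ·
  (0,5): δ = 116.62°  ·
  (1,2): δ = 149.92°  ·
  (1,3): δ = 91.05°  ·
  (1,4): δ = 20.64°  ✓
  (1,5): δ = 4.49°  ✓
  (2,3): δ = 121.13°  ·
  (2,4): δ = 50.72°  ·
  (2,5): δ = 25.59°  ·
  (3,4): δ = 109.58°  ·
  (3,5): δ = 84.46°  ·
  (4,5): δ = 154.87°  ·
antipodal pairs: 3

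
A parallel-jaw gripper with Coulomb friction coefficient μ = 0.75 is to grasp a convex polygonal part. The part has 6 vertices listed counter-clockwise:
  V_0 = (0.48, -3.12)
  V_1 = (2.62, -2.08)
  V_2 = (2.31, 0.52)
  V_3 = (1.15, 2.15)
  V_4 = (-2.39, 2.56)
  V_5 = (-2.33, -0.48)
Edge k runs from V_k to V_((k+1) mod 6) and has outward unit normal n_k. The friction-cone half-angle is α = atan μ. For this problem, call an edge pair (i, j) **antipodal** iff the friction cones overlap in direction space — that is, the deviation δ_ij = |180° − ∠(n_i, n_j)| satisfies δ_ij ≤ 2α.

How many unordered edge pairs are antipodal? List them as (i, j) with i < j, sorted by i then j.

α = atan 0.75 = 36.87°;  2α = 73.74°
n_0 = (+0.4371, -0.8994)
n_1 = (+0.9930, +0.1184)
n_2 = (+0.8147, +0.5798)
n_3 = (+0.1151, +0.9934)
n_4 = (-0.9998, -0.0197)
n_5 = (-0.6847, -0.7288)
  (0,1): δ = 109.12°  ·
  (0,2): δ = 80.48°  ·
  (0,3): δ = 32.53°  ✓
  (0,4): δ = 65.21°  ✓
  (0,5): δ = 110.87°  ·
  (1,2): δ = 151.36°  ·
  (1,3): δ = 103.41°  ·
  (1,4): δ = 5.67°  ✓
  (1,5): δ = 39.99°  ✓
  (2,3): δ = 132.04°  ·
  (2,4): δ = 34.31°  ✓
  (2,5): δ = 11.35°  ✓
  (3,4): δ = 82.26°  ·
  (3,5): δ = 36.61°  ✓
  (4,5): δ = 134.34°  ·
antipodal pairs: 7

count = 7; pairs: (0,3), (0,4), (1,4), (1,5), (2,4), (2,5), (3,5)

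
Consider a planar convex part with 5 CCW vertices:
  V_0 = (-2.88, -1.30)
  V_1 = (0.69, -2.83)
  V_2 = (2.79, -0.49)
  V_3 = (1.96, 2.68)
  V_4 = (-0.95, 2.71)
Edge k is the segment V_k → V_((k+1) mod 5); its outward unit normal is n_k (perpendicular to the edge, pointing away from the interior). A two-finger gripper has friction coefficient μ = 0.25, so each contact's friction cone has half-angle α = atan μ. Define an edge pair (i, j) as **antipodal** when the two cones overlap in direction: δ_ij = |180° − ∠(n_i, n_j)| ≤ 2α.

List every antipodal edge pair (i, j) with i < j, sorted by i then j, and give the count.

count = 2; pairs: (0,3), (1,4)

α = atan 0.25 = 14.04°;  2α = 28.07°
n_0 = (-0.3939, -0.9191)
n_1 = (+0.7442, -0.6679)
n_2 = (+0.9674, +0.2533)
n_3 = (+0.0103, +0.9999)
n_4 = (-0.9011, +0.4337)
  (0,1): δ = 108.71°  ·
  (0,2): δ = 52.13°  ·
  (0,3): δ = 22.61°  ✓
  (0,4): δ = 87.50°  ·
  (1,2): δ = 123.42°  ·
  (1,3): δ = 48.68°  ·
  (1,4): δ = 16.20°  ✓
  (2,3): δ = 105.26°  ·
  (2,4): δ = 40.37°  ·
  (3,4): δ = 115.11°  ·
antipodal pairs: 2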